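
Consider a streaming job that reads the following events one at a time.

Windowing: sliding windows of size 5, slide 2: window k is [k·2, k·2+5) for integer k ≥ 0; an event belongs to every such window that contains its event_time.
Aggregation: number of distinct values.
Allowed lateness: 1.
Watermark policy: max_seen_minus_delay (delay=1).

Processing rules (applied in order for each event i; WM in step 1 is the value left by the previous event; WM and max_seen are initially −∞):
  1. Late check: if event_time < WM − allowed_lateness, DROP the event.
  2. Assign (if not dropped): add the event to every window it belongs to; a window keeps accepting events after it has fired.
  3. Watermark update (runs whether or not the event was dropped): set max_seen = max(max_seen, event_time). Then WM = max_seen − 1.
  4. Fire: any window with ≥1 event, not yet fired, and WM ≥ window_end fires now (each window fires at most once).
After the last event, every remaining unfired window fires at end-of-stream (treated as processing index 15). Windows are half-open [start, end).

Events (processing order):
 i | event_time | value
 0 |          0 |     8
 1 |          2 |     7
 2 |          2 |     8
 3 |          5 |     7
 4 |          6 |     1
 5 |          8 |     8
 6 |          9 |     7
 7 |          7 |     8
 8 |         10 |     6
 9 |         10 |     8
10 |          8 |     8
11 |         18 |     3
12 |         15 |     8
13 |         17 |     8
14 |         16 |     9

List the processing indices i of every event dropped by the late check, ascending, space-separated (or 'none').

12

i=0 t=0 v=8: → [0,5); WM=-1
i=1 t=2 v=7: → [2,7),[0,5); WM=1
i=2 t=2 v=8: → [2,7),[0,5); WM=1
i=3 t=5 v=7: → [4,9),[2,7); WM=4
i=4 t=6 v=1: → [6,11),[4,9),[2,7); WM=5; [0,5) fires=2
i=5 t=8 v=8: → [8,13),[6,11),[4,9); WM=7; [2,7) fires=3
i=6 t=9 v=7: → [8,13),[6,11); WM=8
i=7 t=7 v=8: → [6,11),[4,9); WM=8
i=8 t=10 v=6: → [10,15),[8,13),[6,11); WM=9; [4,9) fires=3
i=9 t=10 v=8: → [10,15),[8,13),[6,11); WM=9
i=10 t=8 v=8: → [8,13),[6,11),[4,9); WM=9
i=11 t=18 v=3: → [18,23),[16,21),[14,19); WM=17; [6,11) fires=4 [8,13) fires=3 [10,15) fires=2
i=12 t=15 v=8: DROP (t<17-1); WM=17
i=13 t=17 v=8: → [16,21),[14,19); WM=17
i=14 t=16 v=9: → [16,21),[14,19),[12,17); WM=17; [12,17) fires=1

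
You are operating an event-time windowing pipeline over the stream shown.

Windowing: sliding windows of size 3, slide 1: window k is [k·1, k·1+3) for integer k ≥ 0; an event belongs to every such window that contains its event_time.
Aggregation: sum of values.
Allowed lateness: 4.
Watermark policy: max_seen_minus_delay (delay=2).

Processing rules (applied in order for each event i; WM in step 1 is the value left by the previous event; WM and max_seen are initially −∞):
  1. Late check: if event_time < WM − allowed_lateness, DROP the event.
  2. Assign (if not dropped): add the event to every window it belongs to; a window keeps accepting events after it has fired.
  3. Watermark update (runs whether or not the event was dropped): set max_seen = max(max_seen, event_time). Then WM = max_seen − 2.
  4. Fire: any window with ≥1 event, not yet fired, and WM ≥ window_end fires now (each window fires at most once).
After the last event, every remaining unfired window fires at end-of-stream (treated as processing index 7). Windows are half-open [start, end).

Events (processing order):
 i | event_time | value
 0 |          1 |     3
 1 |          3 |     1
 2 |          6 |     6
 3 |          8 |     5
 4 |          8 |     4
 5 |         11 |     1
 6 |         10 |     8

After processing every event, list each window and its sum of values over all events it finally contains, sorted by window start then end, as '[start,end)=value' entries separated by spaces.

[0,3)=3 [1,4)=4 [2,5)=1 [3,6)=1 [4,7)=6 [5,8)=6 [6,9)=15 [7,10)=9 [8,11)=17 [9,12)=9 [10,13)=9 [11,14)=1

i=0 t=1 v=3: → [1,4),[0,3); WM=-1
i=1 t=3 v=1: → [3,6),[2,5),[1,4); WM=1
i=2 t=6 v=6: → [6,9),[5,8),[4,7); WM=4; [0,3) fires=3 [1,4) fires=4
i=3 t=8 v=5: → [8,11),[7,10),[6,9); WM=6; [2,5) fires=1 [3,6) fires=1
i=4 t=8 v=4: → [8,11),[7,10),[6,9); WM=6
i=5 t=11 v=1: → [11,14),[10,13),[9,12); WM=9; [4,7) fires=6 [5,8) fires=6 [6,9) fires=15
i=6 t=10 v=8: → [10,13),[9,12),[8,11); WM=9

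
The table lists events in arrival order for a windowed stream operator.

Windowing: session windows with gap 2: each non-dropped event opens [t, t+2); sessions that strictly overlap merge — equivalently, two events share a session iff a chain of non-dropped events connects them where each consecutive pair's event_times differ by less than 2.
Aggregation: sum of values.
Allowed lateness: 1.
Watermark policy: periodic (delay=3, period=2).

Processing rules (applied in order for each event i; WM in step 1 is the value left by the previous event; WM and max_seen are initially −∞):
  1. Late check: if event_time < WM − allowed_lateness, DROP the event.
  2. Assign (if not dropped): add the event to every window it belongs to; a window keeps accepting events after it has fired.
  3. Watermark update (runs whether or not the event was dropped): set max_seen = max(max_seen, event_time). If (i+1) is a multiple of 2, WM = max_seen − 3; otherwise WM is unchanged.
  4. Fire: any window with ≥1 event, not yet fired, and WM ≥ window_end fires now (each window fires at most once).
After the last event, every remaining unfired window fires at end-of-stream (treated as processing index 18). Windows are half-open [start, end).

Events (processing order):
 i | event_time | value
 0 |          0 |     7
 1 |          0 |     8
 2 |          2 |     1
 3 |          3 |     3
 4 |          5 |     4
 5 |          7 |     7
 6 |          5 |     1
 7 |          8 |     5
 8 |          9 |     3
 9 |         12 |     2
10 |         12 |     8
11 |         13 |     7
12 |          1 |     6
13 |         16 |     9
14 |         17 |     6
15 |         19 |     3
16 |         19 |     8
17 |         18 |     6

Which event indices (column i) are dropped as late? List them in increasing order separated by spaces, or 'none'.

12

i=0 t=0 v=7: → [0,2); WM=−∞
i=1 t=0 v=8: → [0,2); WM=-3
i=2 t=2 v=1: → [2,4); WM=-3
i=3 t=3 v=3: → [2,5); WM=0
i=4 t=5 v=4: → [5,7); WM=0
i=5 t=7 v=7: → [7,9); WM=4
i=6 t=5 v=1: → [5,7); WM=4
i=7 t=8 v=5: → [7,10); WM=5
i=8 t=9 v=3: → [7,11); WM=5
i=9 t=12 v=2: → [12,14); WM=9
i=10 t=12 v=8: → [12,14); WM=9
i=11 t=13 v=7: → [12,15); WM=10
i=12 t=1 v=6: DROP (t<10-1); WM=10
i=13 t=16 v=9: → [16,18); WM=13
i=14 t=17 v=6: → [16,19); WM=13
i=15 t=19 v=3: → [19,21); WM=16
i=16 t=19 v=8: → [19,21); WM=16
i=17 t=18 v=6: → [16,21); WM=16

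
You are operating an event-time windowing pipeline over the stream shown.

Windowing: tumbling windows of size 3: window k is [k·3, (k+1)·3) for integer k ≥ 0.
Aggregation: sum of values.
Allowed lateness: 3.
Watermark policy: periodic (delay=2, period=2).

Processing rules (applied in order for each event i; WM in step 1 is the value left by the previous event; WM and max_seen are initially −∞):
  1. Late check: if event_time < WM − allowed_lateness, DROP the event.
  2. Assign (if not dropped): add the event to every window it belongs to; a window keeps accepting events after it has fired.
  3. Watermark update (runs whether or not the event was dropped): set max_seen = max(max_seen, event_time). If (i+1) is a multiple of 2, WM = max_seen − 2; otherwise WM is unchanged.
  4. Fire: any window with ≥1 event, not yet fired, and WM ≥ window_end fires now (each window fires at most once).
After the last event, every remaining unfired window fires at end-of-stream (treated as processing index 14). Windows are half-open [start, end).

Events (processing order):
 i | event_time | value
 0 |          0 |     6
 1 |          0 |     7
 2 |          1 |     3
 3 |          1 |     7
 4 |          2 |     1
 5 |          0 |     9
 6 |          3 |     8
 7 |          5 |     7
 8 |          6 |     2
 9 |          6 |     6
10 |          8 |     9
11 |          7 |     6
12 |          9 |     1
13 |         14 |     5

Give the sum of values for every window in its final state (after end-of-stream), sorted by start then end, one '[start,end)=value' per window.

i=0 t=0 v=6: → [0,3); WM=−∞
i=1 t=0 v=7: → [0,3); WM=-2
i=2 t=1 v=3: → [0,3); WM=-2
i=3 t=1 v=7: → [0,3); WM=-1
i=4 t=2 v=1: → [0,3); WM=-1
i=5 t=0 v=9: → [0,3); WM=0
i=6 t=3 v=8: → [3,6); WM=0
i=7 t=5 v=7: → [3,6); WM=3; [0,3) fires=33
i=8 t=6 v=2: → [6,9); WM=3
i=9 t=6 v=6: → [6,9); WM=4
i=10 t=8 v=9: → [6,9); WM=4
i=11 t=7 v=6: → [6,9); WM=6; [3,6) fires=15
i=12 t=9 v=1: → [9,12); WM=6
i=13 t=14 v=5: → [12,15); WM=12; [6,9) fires=23 [9,12) fires=1

[0,3)=33 [3,6)=15 [6,9)=23 [9,12)=1 [12,15)=5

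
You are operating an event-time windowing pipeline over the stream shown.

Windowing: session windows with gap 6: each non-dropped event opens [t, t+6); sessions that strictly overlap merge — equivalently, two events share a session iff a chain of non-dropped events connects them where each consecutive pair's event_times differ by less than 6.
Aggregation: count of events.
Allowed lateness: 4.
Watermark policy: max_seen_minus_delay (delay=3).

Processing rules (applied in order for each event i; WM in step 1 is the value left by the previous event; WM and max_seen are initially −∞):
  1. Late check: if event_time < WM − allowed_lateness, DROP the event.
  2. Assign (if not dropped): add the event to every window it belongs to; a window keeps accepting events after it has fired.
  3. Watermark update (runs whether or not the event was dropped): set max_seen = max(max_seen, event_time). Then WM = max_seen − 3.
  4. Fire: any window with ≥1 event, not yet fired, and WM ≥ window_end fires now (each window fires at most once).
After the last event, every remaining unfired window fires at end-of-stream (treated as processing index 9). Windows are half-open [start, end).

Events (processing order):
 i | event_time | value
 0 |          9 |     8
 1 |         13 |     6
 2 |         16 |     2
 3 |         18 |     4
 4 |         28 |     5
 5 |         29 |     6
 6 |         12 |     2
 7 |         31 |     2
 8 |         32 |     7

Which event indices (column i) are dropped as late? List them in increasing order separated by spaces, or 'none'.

i=0 t=9 v=8: → [9,15); WM=6
i=1 t=13 v=6: → [9,19); WM=10
i=2 t=16 v=2: → [9,22); WM=13
i=3 t=18 v=4: → [9,24); WM=15
i=4 t=28 v=5: → [28,34); WM=25
i=5 t=29 v=6: → [28,35); WM=26
i=6 t=12 v=2: DROP (t<26-4); WM=26
i=7 t=31 v=2: → [28,37); WM=28
i=8 t=32 v=7: → [28,38); WM=29

6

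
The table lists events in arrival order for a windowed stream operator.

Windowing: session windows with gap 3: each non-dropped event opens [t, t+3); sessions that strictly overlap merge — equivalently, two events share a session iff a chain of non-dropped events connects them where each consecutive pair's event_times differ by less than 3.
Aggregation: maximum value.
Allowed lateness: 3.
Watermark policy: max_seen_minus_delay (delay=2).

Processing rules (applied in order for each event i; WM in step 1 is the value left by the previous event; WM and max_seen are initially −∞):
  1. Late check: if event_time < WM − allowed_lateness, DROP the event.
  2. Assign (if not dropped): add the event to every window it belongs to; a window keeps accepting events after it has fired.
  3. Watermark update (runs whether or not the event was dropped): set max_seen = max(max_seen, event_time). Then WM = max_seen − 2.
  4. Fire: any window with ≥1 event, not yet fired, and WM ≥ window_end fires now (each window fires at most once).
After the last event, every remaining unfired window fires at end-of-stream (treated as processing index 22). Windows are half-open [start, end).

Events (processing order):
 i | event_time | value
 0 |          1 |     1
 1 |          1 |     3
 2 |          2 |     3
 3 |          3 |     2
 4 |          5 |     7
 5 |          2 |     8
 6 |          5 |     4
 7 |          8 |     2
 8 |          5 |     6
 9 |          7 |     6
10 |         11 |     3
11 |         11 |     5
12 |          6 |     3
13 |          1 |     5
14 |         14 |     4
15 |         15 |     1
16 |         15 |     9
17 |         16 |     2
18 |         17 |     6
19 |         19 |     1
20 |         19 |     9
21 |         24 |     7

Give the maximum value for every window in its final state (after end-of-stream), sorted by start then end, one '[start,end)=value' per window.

[1,11)=8 [11,14)=5 [14,22)=9 [24,27)=7

i=0 t=1 v=1: → [1,4); WM=-1
i=1 t=1 v=3: → [1,4); WM=-1
i=2 t=2 v=3: → [1,5); WM=0
i=3 t=3 v=2: → [1,6); WM=1
i=4 t=5 v=7: → [1,8); WM=3
i=5 t=2 v=8: → [1,8); WM=3
i=6 t=5 v=4: → [1,8); WM=3
i=7 t=8 v=2: → [8,11); WM=6
i=8 t=5 v=6: → [1,8); WM=6
i=9 t=7 v=6: → [1,11); WM=6
i=10 t=11 v=3: → [11,14); WM=9
i=11 t=11 v=5: → [11,14); WM=9
i=12 t=6 v=3: → [1,11); WM=9
i=13 t=1 v=5: DROP (t<9-3); WM=9
i=14 t=14 v=4: → [14,17); WM=12
i=15 t=15 v=1: → [14,18); WM=13
i=16 t=15 v=9: → [14,18); WM=13
i=17 t=16 v=2: → [14,19); WM=14
i=18 t=17 v=6: → [14,20); WM=15
i=19 t=19 v=1: → [14,22); WM=17
i=20 t=19 v=9: → [14,22); WM=17
i=21 t=24 v=7: → [24,27); WM=22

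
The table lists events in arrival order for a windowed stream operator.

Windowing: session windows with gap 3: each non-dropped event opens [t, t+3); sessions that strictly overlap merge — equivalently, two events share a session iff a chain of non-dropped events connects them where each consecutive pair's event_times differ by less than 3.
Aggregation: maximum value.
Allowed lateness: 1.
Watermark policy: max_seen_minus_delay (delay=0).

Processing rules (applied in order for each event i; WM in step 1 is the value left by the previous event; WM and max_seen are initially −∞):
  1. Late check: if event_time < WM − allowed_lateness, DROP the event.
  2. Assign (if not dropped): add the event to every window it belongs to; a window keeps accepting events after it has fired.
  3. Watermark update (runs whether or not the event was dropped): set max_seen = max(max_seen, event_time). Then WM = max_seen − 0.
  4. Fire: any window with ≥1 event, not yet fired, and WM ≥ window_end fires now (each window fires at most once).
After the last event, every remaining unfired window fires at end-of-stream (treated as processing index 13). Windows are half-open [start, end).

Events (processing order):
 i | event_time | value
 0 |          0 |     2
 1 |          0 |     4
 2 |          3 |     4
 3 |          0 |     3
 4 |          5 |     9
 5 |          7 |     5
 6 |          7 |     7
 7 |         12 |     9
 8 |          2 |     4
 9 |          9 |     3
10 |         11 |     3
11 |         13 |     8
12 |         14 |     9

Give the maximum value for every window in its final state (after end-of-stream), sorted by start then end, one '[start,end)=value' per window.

i=0 t=0 v=2: → [0,3); WM=0
i=1 t=0 v=4: → [0,3); WM=0
i=2 t=3 v=4: → [3,6); WM=3
i=3 t=0 v=3: DROP (t<3-1); WM=3
i=4 t=5 v=9: → [3,8); WM=5
i=5 t=7 v=5: → [3,10); WM=7
i=6 t=7 v=7: → [3,10); WM=7
i=7 t=12 v=9: → [12,15); WM=12
i=8 t=2 v=4: DROP (t<12-1); WM=12
i=9 t=9 v=3: DROP (t<12-1); WM=12
i=10 t=11 v=3: → [11,15); WM=12
i=11 t=13 v=8: → [11,16); WM=13
i=12 t=14 v=9: → [11,17); WM=14

[0,3)=4 [3,10)=9 [11,17)=9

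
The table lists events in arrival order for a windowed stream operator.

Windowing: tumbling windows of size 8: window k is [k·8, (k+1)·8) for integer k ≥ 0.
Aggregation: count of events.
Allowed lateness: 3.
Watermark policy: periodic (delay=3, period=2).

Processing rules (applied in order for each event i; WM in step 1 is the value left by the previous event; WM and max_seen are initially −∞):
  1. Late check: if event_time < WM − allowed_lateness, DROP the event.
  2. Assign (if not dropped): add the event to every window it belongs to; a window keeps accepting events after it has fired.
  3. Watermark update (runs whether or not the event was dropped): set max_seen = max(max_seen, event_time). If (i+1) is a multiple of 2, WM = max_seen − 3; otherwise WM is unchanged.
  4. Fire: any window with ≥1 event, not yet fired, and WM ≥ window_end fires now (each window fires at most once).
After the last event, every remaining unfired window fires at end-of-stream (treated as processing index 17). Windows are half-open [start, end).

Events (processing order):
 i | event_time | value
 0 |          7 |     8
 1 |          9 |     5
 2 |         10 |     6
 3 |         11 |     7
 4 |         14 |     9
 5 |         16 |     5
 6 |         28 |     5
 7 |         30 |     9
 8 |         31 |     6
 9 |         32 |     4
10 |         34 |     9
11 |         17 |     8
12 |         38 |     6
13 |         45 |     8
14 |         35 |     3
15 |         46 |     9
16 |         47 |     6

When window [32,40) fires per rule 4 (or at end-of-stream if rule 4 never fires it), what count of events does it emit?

3

i=0 t=7 v=8: → [0,8); WM=−∞
i=1 t=9 v=5: → [8,16); WM=6
i=2 t=10 v=6: → [8,16); WM=6
i=3 t=11 v=7: → [8,16); WM=8; [0,8) fires=1
i=4 t=14 v=9: → [8,16); WM=8
i=5 t=16 v=5: → [16,24); WM=13
i=6 t=28 v=5: → [24,32); WM=13
i=7 t=30 v=9: → [24,32); WM=27; [8,16) fires=4 [16,24) fires=1
i=8 t=31 v=6: → [24,32); WM=27
i=9 t=32 v=4: → [32,40); WM=29
i=10 t=34 v=9: → [32,40); WM=29
i=11 t=17 v=8: DROP (t<29-3); WM=31
i=12 t=38 v=6: → [32,40); WM=31
i=13 t=45 v=8: → [40,48); WM=42; [24,32) fires=3 [32,40) fires=3
i=14 t=35 v=3: DROP (t<42-3); WM=42
i=15 t=46 v=9: → [40,48); WM=43
i=16 t=47 v=6: → [40,48); WM=43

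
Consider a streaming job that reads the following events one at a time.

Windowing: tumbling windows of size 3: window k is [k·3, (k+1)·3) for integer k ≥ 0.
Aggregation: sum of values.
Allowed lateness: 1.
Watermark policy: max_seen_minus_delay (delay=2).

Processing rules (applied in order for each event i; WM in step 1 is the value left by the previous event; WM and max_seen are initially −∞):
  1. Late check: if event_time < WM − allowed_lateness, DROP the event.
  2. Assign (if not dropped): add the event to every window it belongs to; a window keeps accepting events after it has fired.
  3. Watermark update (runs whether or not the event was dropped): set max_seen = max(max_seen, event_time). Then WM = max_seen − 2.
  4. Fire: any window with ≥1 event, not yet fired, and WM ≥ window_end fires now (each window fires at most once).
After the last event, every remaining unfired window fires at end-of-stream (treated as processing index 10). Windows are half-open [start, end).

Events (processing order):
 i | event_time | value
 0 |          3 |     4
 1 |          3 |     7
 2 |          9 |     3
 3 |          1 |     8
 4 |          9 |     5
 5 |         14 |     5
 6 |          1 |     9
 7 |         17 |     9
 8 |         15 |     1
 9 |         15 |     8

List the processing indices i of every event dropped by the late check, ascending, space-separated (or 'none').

3 6

i=0 t=3 v=4: → [3,6); WM=1
i=1 t=3 v=7: → [3,6); WM=1
i=2 t=9 v=3: → [9,12); WM=7; [3,6) fires=11
i=3 t=1 v=8: DROP (t<7-1); WM=7
i=4 t=9 v=5: → [9,12); WM=7
i=5 t=14 v=5: → [12,15); WM=12; [9,12) fires=8
i=6 t=1 v=9: DROP (t<12-1); WM=12
i=7 t=17 v=9: → [15,18); WM=15; [12,15) fires=5
i=8 t=15 v=1: → [15,18); WM=15
i=9 t=15 v=8: → [15,18); WM=15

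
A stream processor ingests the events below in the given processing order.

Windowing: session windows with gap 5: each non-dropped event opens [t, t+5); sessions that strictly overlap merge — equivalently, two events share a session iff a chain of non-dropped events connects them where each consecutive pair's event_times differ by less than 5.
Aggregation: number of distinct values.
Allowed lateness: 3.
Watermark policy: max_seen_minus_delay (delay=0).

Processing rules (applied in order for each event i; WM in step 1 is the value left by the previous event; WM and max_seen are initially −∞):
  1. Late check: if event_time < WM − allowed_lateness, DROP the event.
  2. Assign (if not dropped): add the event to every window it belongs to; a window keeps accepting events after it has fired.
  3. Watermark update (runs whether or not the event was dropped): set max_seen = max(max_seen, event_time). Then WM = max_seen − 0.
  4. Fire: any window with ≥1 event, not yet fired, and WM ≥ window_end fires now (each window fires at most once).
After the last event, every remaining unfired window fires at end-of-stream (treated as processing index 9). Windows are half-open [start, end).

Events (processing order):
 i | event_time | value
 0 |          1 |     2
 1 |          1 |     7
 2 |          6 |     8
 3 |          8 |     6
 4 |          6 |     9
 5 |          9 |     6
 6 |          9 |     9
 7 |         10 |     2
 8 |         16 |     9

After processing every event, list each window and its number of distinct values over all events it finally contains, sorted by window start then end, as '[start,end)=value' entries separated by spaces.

i=0 t=1 v=2: → [1,6); WM=1
i=1 t=1 v=7: → [1,6); WM=1
i=2 t=6 v=8: → [6,11); WM=6
i=3 t=8 v=6: → [6,13); WM=8
i=4 t=6 v=9: → [6,13); WM=8
i=5 t=9 v=6: → [6,14); WM=9
i=6 t=9 v=9: → [6,14); WM=9
i=7 t=10 v=2: → [6,15); WM=10
i=8 t=16 v=9: → [16,21); WM=16

[1,6)=2 [6,15)=4 [16,21)=1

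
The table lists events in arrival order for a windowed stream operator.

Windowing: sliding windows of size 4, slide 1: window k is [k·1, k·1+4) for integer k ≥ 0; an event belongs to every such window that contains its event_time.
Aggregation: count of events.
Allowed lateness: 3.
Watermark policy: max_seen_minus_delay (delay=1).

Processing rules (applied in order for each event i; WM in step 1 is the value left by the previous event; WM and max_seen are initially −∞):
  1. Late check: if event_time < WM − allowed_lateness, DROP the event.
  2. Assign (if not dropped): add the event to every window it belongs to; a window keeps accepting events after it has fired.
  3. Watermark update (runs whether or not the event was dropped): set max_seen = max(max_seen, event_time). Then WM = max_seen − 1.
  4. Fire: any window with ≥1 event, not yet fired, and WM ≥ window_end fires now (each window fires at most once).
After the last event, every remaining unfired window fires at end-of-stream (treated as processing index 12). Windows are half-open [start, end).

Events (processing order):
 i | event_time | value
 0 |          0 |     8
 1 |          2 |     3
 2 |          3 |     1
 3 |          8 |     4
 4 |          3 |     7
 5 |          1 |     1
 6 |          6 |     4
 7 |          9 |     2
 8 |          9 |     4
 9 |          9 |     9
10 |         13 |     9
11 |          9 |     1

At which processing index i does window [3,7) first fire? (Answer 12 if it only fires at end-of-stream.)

3

i=0 t=0 v=8: → [0,4); WM=-1
i=1 t=2 v=3: → [2,6),[1,5),[0,4); WM=1
i=2 t=3 v=1: → [3,7),[2,6),[1,5),[0,4); WM=2
i=3 t=8 v=4: → [8,12),[7,11),[6,10),[5,9); WM=7; [0,4) fires=3 [1,5) fires=2 [2,6) fires=2 [3,7) fires=1
i=4 t=3 v=7: DROP (t<7-3); WM=7
i=5 t=1 v=1: DROP (t<7-3); WM=7
i=6 t=6 v=4: → [6,10),[5,9),[4,8),[3,7); WM=7
i=7 t=9 v=2: → [9,13),[8,12),[7,11),[6,10); WM=8; [4,8) fires=1
i=8 t=9 v=4: → [9,13),[8,12),[7,11),[6,10); WM=8
i=9 t=9 v=9: → [9,13),[8,12),[7,11),[6,10); WM=8
i=10 t=13 v=9: → [13,17),[12,16),[11,15),[10,14); WM=12; [5,9) fires=2 [6,10) fires=5 [7,11) fires=4 [8,12) fires=4
i=11 t=9 v=1: → [9,13),[8,12),[7,11),[6,10); WM=12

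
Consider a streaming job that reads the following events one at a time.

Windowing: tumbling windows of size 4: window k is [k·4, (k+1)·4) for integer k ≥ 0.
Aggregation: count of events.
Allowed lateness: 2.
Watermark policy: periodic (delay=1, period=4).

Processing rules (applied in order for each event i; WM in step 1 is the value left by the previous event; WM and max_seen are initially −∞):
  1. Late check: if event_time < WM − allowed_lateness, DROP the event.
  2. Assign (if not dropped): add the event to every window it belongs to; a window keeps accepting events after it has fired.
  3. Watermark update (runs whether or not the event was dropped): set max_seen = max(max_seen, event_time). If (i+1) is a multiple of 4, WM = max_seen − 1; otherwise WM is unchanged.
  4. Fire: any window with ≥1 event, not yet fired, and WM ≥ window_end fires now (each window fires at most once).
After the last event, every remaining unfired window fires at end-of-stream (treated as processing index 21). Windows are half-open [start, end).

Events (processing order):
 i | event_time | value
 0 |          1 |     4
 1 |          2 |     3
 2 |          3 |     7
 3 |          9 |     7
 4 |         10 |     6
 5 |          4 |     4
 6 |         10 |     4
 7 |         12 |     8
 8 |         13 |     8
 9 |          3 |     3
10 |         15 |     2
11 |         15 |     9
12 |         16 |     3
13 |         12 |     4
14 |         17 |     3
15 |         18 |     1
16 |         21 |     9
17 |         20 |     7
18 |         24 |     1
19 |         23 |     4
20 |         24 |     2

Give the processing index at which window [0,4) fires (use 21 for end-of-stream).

i=0 t=1 v=4: → [0,4); WM=−∞
i=1 t=2 v=3: → [0,4); WM=−∞
i=2 t=3 v=7: → [0,4); WM=−∞
i=3 t=9 v=7: → [8,12); WM=8; [0,4) fires=3
i=4 t=10 v=6: → [8,12); WM=8
i=5 t=4 v=4: DROP (t<8-2); WM=8
i=6 t=10 v=4: → [8,12); WM=8
i=7 t=12 v=8: → [12,16); WM=11
i=8 t=13 v=8: → [12,16); WM=11
i=9 t=3 v=3: DROP (t<11-2); WM=11
i=10 t=15 v=2: → [12,16); WM=11
i=11 t=15 v=9: → [12,16); WM=14; [8,12) fires=3
i=12 t=16 v=3: → [16,20); WM=14
i=13 t=12 v=4: → [12,16); WM=14
i=14 t=17 v=3: → [16,20); WM=14
i=15 t=18 v=1: → [16,20); WM=17; [12,16) fires=5
i=16 t=21 v=9: → [20,24); WM=17
i=17 t=20 v=7: → [20,24); WM=17
i=18 t=24 v=1: → [24,28); WM=17
i=19 t=23 v=4: → [20,24); WM=23; [16,20) fires=3
i=20 t=24 v=2: → [24,28); WM=23

3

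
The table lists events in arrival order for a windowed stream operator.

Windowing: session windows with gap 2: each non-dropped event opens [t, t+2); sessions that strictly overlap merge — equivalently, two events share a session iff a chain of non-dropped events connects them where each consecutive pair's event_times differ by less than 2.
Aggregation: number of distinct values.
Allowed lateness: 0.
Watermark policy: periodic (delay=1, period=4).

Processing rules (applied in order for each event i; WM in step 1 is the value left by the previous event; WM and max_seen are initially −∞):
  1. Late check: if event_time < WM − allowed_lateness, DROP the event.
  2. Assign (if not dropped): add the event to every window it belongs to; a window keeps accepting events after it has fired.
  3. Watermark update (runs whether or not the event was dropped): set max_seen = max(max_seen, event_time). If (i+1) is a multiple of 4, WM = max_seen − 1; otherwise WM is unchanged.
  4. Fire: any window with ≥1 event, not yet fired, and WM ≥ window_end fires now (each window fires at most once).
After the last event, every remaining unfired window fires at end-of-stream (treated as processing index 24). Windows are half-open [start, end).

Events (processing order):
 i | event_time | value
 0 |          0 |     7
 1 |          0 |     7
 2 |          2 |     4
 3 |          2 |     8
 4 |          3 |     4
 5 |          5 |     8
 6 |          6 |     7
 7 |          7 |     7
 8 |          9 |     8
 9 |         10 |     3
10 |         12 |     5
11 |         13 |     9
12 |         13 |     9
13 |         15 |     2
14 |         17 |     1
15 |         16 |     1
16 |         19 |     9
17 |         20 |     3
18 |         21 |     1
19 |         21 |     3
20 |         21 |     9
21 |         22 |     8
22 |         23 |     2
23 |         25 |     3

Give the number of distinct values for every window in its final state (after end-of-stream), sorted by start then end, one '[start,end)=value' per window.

i=0 t=0 v=7: → [0,2); WM=−∞
i=1 t=0 v=7: → [0,2); WM=−∞
i=2 t=2 v=4: → [2,4); WM=−∞
i=3 t=2 v=8: → [2,4); WM=1
i=4 t=3 v=4: → [2,5); WM=1
i=5 t=5 v=8: → [5,7); WM=1
i=6 t=6 v=7: → [5,8); WM=1
i=7 t=7 v=7: → [5,9); WM=6
i=8 t=9 v=8: → [9,11); WM=6
i=9 t=10 v=3: → [9,12); WM=6
i=10 t=12 v=5: → [12,14); WM=6
i=11 t=13 v=9: → [12,15); WM=12
i=12 t=13 v=9: → [12,15); WM=12
i=13 t=15 v=2: → [15,17); WM=12
i=14 t=17 v=1: → [17,19); WM=12
i=15 t=16 v=1: → [15,19); WM=16
i=16 t=19 v=9: → [19,21); WM=16
i=17 t=20 v=3: → [19,22); WM=16
i=18 t=21 v=1: → [19,23); WM=16
i=19 t=21 v=3: → [19,23); WM=20
i=20 t=21 v=9: → [19,23); WM=20
i=21 t=22 v=8: → [19,24); WM=20
i=22 t=23 v=2: → [19,25); WM=20
i=23 t=25 v=3: → [25,27); WM=24

[0,2)=1 [2,5)=2 [5,9)=2 [9,12)=2 [12,15)=2 [15,19)=2 [19,25)=5 [25,27)=1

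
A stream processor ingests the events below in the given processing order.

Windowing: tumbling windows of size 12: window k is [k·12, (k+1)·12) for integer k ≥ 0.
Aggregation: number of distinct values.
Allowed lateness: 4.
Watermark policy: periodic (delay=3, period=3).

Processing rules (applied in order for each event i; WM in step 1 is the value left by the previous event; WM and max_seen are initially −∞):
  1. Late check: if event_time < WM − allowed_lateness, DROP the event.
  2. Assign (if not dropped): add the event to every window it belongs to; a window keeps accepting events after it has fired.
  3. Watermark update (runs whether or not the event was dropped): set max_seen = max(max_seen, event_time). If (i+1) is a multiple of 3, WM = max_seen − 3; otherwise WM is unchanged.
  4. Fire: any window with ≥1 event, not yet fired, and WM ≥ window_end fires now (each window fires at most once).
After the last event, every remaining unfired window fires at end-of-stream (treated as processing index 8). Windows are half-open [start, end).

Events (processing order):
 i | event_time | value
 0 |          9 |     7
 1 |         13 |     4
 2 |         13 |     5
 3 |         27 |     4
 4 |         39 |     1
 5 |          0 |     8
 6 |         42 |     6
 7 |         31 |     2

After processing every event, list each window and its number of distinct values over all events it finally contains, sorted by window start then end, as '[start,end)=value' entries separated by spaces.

i=0 t=9 v=7: → [0,12); WM=−∞
i=1 t=13 v=4: → [12,24); WM=−∞
i=2 t=13 v=5: → [12,24); WM=10
i=3 t=27 v=4: → [24,36); WM=10
i=4 t=39 v=1: → [36,48); WM=10
i=5 t=0 v=8: DROP (t<10-4); WM=36; [0,12) fires=1 [12,24) fires=2 [24,36) fires=1
i=6 t=42 v=6: → [36,48); WM=36
i=7 t=31 v=2: DROP (t<36-4); WM=36

[0,12)=1 [12,24)=2 [24,36)=1 [36,48)=2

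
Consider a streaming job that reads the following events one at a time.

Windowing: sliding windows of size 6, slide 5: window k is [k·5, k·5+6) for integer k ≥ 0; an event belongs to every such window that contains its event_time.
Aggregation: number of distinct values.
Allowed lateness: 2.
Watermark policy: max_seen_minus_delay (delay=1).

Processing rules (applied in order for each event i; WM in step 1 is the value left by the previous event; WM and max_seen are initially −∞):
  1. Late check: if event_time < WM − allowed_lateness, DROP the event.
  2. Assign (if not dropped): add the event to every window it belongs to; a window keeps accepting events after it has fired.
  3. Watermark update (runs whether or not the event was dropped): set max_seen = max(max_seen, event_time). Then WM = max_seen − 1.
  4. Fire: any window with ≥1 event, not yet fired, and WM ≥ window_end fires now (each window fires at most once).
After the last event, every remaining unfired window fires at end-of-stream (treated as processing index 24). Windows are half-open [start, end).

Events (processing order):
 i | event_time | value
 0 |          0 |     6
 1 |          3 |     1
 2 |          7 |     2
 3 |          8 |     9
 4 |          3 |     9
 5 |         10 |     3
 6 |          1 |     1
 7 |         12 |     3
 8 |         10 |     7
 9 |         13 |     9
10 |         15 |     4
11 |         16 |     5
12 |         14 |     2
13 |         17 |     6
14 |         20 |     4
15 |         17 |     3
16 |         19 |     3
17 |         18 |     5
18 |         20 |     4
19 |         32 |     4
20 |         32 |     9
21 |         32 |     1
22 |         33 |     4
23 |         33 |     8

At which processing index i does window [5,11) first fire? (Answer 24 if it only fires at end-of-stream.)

i=0 t=0 v=6: → [0,6); WM=-1
i=1 t=3 v=1: → [0,6); WM=2
i=2 t=7 v=2: → [5,11); WM=6; [0,6) fires=2
i=3 t=8 v=9: → [5,11); WM=7
i=4 t=3 v=9: DROP (t<7-2); WM=7
i=5 t=10 v=3: → [10,16),[5,11); WM=9
i=6 t=1 v=1: DROP (t<9-2); WM=9
i=7 t=12 v=3: → [10,16); WM=11; [5,11) fires=3
i=8 t=10 v=7: → [10,16),[5,11); WM=11
i=9 t=13 v=9: → [10,16); WM=12
i=10 t=15 v=4: → [15,21),[10,16); WM=14
i=11 t=16 v=5: → [15,21); WM=15
i=12 t=14 v=2: → [10,16); WM=15
i=13 t=17 v=6: → [15,21); WM=16; [10,16) fires=5
i=14 t=20 v=4: → [20,26),[15,21); WM=19
i=15 t=17 v=3: → [15,21); WM=19
i=16 t=19 v=3: → [15,21); WM=19
i=17 t=18 v=5: → [15,21); WM=19
i=18 t=20 v=4: → [20,26),[15,21); WM=19
i=19 t=32 v=4: → [30,36); WM=31; [15,21) fires=4 [20,26) fires=1
i=20 t=32 v=9: → [30,36); WM=31
i=21 t=32 v=1: → [30,36); WM=31
i=22 t=33 v=4: → [30,36); WM=32
i=23 t=33 v=8: → [30,36); WM=32

7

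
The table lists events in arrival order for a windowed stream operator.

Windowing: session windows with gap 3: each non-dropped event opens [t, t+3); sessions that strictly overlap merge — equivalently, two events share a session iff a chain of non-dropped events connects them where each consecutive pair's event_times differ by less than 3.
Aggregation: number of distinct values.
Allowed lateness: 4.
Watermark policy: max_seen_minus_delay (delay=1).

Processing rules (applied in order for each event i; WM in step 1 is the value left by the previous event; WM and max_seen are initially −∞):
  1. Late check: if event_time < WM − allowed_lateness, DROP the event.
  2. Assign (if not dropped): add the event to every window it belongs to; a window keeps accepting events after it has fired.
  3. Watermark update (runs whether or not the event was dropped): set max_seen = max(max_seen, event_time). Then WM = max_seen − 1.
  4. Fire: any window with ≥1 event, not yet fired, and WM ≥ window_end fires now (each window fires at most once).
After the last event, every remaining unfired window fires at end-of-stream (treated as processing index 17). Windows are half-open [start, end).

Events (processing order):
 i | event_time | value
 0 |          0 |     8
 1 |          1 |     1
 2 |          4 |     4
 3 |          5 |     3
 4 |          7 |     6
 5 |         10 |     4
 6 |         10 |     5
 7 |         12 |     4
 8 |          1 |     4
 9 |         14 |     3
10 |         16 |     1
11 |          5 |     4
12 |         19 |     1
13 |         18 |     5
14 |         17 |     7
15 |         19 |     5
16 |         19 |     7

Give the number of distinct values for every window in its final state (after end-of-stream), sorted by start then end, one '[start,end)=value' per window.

[0,4)=2 [4,10)=3 [10,22)=5

i=0 t=0 v=8: → [0,3); WM=-1
i=1 t=1 v=1: → [0,4); WM=0
i=2 t=4 v=4: → [4,7); WM=3
i=3 t=5 v=3: → [4,8); WM=4
i=4 t=7 v=6: → [4,10); WM=6
i=5 t=10 v=4: → [10,13); WM=9
i=6 t=10 v=5: → [10,13); WM=9
i=7 t=12 v=4: → [10,15); WM=11
i=8 t=1 v=4: DROP (t<11-4); WM=11
i=9 t=14 v=3: → [10,17); WM=13
i=10 t=16 v=1: → [10,19); WM=15
i=11 t=5 v=4: DROP (t<15-4); WM=15
i=12 t=19 v=1: → [19,22); WM=18
i=13 t=18 v=5: → [10,22); WM=18
i=14 t=17 v=7: → [10,22); WM=18
i=15 t=19 v=5: → [10,22); WM=18
i=16 t=19 v=7: → [10,22); WM=18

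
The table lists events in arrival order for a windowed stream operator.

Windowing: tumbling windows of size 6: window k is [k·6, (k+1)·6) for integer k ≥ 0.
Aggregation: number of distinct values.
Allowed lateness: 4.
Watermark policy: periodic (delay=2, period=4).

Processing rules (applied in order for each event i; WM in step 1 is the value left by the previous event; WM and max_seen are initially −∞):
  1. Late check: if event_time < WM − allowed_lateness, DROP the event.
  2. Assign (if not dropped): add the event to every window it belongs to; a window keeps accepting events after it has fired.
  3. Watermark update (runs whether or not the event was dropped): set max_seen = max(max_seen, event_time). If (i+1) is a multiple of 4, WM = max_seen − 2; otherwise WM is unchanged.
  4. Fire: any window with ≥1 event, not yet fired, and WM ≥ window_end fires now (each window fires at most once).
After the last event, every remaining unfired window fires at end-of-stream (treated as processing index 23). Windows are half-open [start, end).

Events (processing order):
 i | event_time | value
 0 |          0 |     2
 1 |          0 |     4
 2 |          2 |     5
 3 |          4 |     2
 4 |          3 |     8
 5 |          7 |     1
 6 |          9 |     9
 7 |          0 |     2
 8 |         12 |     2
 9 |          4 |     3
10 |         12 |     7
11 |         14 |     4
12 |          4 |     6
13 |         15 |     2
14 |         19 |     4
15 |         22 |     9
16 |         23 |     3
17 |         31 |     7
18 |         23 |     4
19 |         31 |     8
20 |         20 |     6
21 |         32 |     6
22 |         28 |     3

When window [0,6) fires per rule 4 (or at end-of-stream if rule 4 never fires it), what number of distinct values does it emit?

4

i=0 t=0 v=2: → [0,6); WM=−∞
i=1 t=0 v=4: → [0,6); WM=−∞
i=2 t=2 v=5: → [0,6); WM=−∞
i=3 t=4 v=2: → [0,6); WM=2
i=4 t=3 v=8: → [0,6); WM=2
i=5 t=7 v=1: → [6,12); WM=2
i=6 t=9 v=9: → [6,12); WM=2
i=7 t=0 v=2: → [0,6); WM=7; [0,6) fires=4
i=8 t=12 v=2: → [12,18); WM=7
i=9 t=4 v=3: → [0,6); WM=7
i=10 t=12 v=7: → [12,18); WM=7
i=11 t=14 v=4: → [12,18); WM=12; [6,12) fires=2
i=12 t=4 v=6: DROP (t<12-4); WM=12
i=13 t=15 v=2: → [12,18); WM=12
i=14 t=19 v=4: → [18,24); WM=12
i=15 t=22 v=9: → [18,24); WM=20; [12,18) fires=3
i=16 t=23 v=3: → [18,24); WM=20
i=17 t=31 v=7: → [30,36); WM=20
i=18 t=23 v=4: → [18,24); WM=20
i=19 t=31 v=8: → [30,36); WM=29; [18,24) fires=3
i=20 t=20 v=6: DROP (t<29-4); WM=29
i=21 t=32 v=6: → [30,36); WM=29
i=22 t=28 v=3: → [24,30); WM=29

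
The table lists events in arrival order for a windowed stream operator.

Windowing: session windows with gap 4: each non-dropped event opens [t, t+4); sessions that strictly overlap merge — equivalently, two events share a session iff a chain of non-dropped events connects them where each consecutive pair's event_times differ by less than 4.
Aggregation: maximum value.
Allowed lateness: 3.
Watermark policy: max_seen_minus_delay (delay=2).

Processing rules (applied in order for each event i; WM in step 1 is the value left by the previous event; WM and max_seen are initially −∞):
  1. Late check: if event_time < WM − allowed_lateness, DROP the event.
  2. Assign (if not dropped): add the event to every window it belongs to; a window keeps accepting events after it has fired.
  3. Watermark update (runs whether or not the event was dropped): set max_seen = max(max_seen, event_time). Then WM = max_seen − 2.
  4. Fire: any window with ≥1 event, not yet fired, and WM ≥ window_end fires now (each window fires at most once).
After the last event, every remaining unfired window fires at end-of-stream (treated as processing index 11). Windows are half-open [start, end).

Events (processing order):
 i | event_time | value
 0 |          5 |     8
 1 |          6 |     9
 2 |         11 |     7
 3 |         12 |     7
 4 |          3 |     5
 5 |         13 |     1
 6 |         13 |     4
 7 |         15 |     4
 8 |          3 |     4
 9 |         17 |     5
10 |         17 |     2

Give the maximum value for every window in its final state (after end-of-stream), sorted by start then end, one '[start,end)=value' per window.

i=0 t=5 v=8: → [5,9); WM=3
i=1 t=6 v=9: → [5,10); WM=4
i=2 t=11 v=7: → [11,15); WM=9
i=3 t=12 v=7: → [11,16); WM=10
i=4 t=3 v=5: DROP (t<10-3); WM=10
i=5 t=13 v=1: → [11,17); WM=11
i=6 t=13 v=4: → [11,17); WM=11
i=7 t=15 v=4: → [11,19); WM=13
i=8 t=3 v=4: DROP (t<13-3); WM=13
i=9 t=17 v=5: → [11,21); WM=15
i=10 t=17 v=2: → [11,21); WM=15

[5,10)=9 [11,21)=7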